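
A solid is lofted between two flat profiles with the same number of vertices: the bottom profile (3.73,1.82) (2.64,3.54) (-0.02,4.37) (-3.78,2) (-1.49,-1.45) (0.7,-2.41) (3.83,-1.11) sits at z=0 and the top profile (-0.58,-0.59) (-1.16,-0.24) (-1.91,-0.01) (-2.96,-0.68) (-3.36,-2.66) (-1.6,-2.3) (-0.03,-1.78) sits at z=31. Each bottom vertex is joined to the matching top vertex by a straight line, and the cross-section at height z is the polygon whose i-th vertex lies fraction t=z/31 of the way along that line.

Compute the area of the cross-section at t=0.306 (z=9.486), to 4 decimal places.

Area at t=0.306: 23.0617

Cross-section at t=0.306: each vertex is (1-t)·p0[i] + t·p1[i].
  v1: (1-0.306)·(3.73,1.82) + 0.306·(-0.58,-0.59) = (2.4111,1.0825)
  v2: (1-0.306)·(2.64,3.54) + 0.306·(-1.16,-0.24) = (1.4772,2.3833)
  v3: (1-0.306)·(-0.02,4.37) + 0.306·(-1.91,-0.01) = (-0.5983,3.0297)
  v4: (1-0.306)·(-3.78,2) + 0.306·(-2.96,-0.68) = (-3.5291,1.1799)
  v5: (1-0.306)·(-1.49,-1.45) + 0.306·(-3.36,-2.66) = (-2.0622,-1.8203)
  v6: (1-0.306)·(0.7,-2.41) + 0.306·(-1.6,-2.3) = (-0.0038,-2.3763)
  v7: (1-0.306)·(3.83,-1.11) + 0.306·(-0.03,-1.78) = (2.6488,-1.3150)
Shoelace sum Σ(x_i·y_{i+1} − x_{i+1}·y_i):
  i=1: 2.4111·2.3833 − 1.4772·1.0825 = +4.1474 (running +4.1474)
  i=2: 1.4772·3.0297 − -0.5983·2.3833 = +5.9015 (running +10.0489)
  i=3: -0.5983·1.1799 − -3.5291·3.0297 = +9.9861 (running +20.0351)
  i=4: -3.5291·-1.8203 − -2.0622·1.1799 = +8.8571 (running +28.8922)
  i=5: -2.0622·-2.3763 − -0.0038·-1.8203 = +4.8936 (running +33.7858)
  i=6: -0.0038·-1.3150 − 2.6488·-2.3763 = +6.2995 (running +40.0853)
  i=7: 2.6488·1.0825 − 2.4111·-1.3150 = +6.0382 (running +46.1235)
Area = |Σ|/2 = |46.1235|/2 = 23.0617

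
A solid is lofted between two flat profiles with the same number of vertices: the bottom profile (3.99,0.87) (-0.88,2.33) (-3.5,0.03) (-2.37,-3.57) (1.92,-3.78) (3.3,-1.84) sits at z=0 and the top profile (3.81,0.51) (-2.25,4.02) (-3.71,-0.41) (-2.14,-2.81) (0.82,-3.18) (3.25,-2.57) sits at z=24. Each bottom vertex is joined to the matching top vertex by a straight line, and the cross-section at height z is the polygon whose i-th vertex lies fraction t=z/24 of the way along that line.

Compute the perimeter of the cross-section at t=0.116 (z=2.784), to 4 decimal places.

Perimeter at t=0.116: 21.8133

Cross-section at t=0.116: each vertex is (1-t)·p0[i] + t·p1[i].
  v1: (1-0.116)·(3.99,0.87) + 0.116·(3.81,0.51) = (3.9691,0.8282)
  v2: (1-0.116)·(-0.88,2.33) + 0.116·(-2.25,4.02) = (-1.0389,2.5260)
  v3: (1-0.116)·(-3.5,0.03) + 0.116·(-3.71,-0.41) = (-3.5244,-0.0210)
  v4: (1-0.116)·(-2.37,-3.57) + 0.116·(-2.14,-2.81) = (-2.3433,-3.4818)
  v5: (1-0.116)·(1.92,-3.78) + 0.116·(0.82,-3.18) = (1.7924,-3.7104)
  v6: (1-0.116)·(3.3,-1.84) + 0.116·(3.25,-2.57) = (3.2942,-1.9247)
Perimeter = Σ |v_{i+1} − v_i|:
  edge 1→2: √(-5.0080² + 1.6978²) = 5.2880 (running 5.2880)
  edge 2→3: √(-2.4854² + -2.5471²) = 3.5588 (running 8.8468)
  edge 3→4: √(1.1810² + -3.4608²) = 3.6568 (running 12.5036)
  edge 4→5: √(4.1357² + -0.2286²) = 4.1420 (running 16.6456)
  edge 5→6: √(1.5018² + 1.7857²) = 2.3333 (running 18.9789)
  edge 6→1: √(0.6749² + 2.7529²) = 2.8344 (running 21.8133)
Perimeter = 21.8133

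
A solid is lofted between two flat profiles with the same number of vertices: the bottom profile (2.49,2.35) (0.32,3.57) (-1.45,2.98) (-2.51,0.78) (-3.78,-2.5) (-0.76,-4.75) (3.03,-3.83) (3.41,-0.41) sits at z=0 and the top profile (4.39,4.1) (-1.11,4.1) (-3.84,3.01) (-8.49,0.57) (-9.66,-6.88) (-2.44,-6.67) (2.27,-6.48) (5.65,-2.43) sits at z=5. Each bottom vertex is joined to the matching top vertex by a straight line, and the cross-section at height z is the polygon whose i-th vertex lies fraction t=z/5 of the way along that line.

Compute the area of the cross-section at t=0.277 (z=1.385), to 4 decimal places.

Cross-section at t=0.277: each vertex is (1-t)·p0[i] + t·p1[i].
  v1: (1-0.277)·(2.49,2.35) + 0.277·(4.39,4.1) = (3.0163,2.8347)
  v2: (1-0.277)·(0.32,3.57) + 0.277·(-1.11,4.1) = (-0.0761,3.7168)
  v3: (1-0.277)·(-1.45,2.98) + 0.277·(-3.84,3.01) = (-2.1120,2.9883)
  v4: (1-0.277)·(-2.51,0.78) + 0.277·(-8.49,0.57) = (-4.1665,0.7218)
  v5: (1-0.277)·(-3.78,-2.5) + 0.277·(-9.66,-6.88) = (-5.4088,-3.7133)
  v6: (1-0.277)·(-0.76,-4.75) + 0.277·(-2.44,-6.67) = (-1.2254,-5.2818)
  v7: (1-0.277)·(3.03,-3.83) + 0.277·(2.27,-6.48) = (2.8195,-4.5640)
  v8: (1-0.277)·(3.41,-0.41) + 0.277·(5.65,-2.43) = (4.0305,-0.9695)
Shoelace sum Σ(x_i·y_{i+1} − x_{i+1}·y_i):
  i=1: 3.0163·3.7168 − -0.0761·2.8347 = +11.4268 (running +11.4268)
  i=2: -0.0761·2.9883 − -2.1120·3.7168 = +7.6226 (running +19.0493)
  i=3: -2.1120·0.7218 − -4.1665·2.9883 = +10.9261 (running +29.9755)
  i=4: -4.1665·-3.7133 − -5.4088·0.7218 = +19.3754 (running +49.3508)
  i=5: -5.4088·-5.2818 − -1.2254·-3.7133 = +24.0181 (running +73.3690)
  i=6: -1.2254·-4.5640 − 2.8195·-5.2818 = +20.4846 (running +93.8536)
  i=7: 2.8195·-0.9695 − 4.0305·-4.5640 = +15.6617 (running +109.5153)
  i=8: 4.0305·2.8347 − 3.0163·-0.9695 = +14.3498 (running +123.8652)
Area = |Σ|/2 = |123.8652|/2 = 61.9326

Area at t=0.277: 61.9326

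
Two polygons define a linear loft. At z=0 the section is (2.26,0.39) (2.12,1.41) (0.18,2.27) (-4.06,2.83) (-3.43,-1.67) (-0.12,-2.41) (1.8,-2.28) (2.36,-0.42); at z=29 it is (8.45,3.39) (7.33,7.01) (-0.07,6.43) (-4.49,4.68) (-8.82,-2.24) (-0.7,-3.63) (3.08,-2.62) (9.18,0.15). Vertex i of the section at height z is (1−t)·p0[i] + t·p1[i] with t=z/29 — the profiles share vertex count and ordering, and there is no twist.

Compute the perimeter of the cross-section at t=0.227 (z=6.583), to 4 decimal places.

Cross-section at t=0.227: each vertex is (1-t)·p0[i] + t·p1[i].
  v1: (1-0.227)·(2.26,0.39) + 0.227·(8.45,3.39) = (3.6651,1.0710)
  v2: (1-0.227)·(2.12,1.41) + 0.227·(7.33,7.01) = (3.3027,2.6812)
  v3: (1-0.227)·(0.18,2.27) + 0.227·(-0.07,6.43) = (0.1232,3.2143)
  v4: (1-0.227)·(-4.06,2.83) + 0.227·(-4.49,4.68) = (-4.1576,3.2500)
  v5: (1-0.227)·(-3.43,-1.67) + 0.227·(-8.82,-2.24) = (-4.6535,-1.7994)
  v6: (1-0.227)·(-0.12,-2.41) + 0.227·(-0.7,-3.63) = (-0.2517,-2.6869)
  v7: (1-0.227)·(1.8,-2.28) + 0.227·(3.08,-2.62) = (2.0906,-2.3572)
  v8: (1-0.227)·(2.36,-0.42) + 0.227·(9.18,0.15) = (3.9081,-0.2906)
Perimeter = Σ |v_{i+1} − v_i|:
  edge 1→2: √(-0.3625² + 1.6102²) = 1.6505 (running 1.6505)
  edge 2→3: √(-3.1794² + 0.5331²) = 3.2238 (running 4.8743)
  edge 3→4: √(-4.2809² + 0.0356²) = 4.2810 (running 9.1553)
  edge 4→5: √(-0.4959² + -5.0493²) = 5.0736 (running 14.2289)
  edge 5→6: √(4.4019² + -0.8876²) = 4.4905 (running 18.7194)
  edge 6→7: √(2.3422² + 0.3298²) = 2.3653 (running 21.0847)
  edge 7→8: √(1.8176² + 2.0666²) = 2.7521 (running 23.8369)
  edge 8→1: √(-0.2430² + 1.3616²) = 1.3831 (running 25.2200)
Perimeter = 25.2200

Perimeter at t=0.227: 25.2200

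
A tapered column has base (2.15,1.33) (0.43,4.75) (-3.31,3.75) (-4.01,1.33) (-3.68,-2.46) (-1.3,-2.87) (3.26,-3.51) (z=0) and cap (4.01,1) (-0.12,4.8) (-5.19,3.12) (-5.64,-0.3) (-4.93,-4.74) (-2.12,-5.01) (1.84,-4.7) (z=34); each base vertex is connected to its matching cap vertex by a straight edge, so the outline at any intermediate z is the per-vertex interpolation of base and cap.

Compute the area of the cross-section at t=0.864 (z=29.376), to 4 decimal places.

Area at t=0.864: 67.1979

Cross-section at t=0.864: each vertex is (1-t)·p0[i] + t·p1[i].
  v1: (1-0.864)·(2.15,1.33) + 0.864·(4.01,1) = (3.7570,1.0449)
  v2: (1-0.864)·(0.43,4.75) + 0.864·(-0.12,4.8) = (-0.0452,4.7932)
  v3: (1-0.864)·(-3.31,3.75) + 0.864·(-5.19,3.12) = (-4.9343,3.2057)
  v4: (1-0.864)·(-4.01,1.33) + 0.864·(-5.64,-0.3) = (-5.4183,-0.0783)
  v5: (1-0.864)·(-3.68,-2.46) + 0.864·(-4.93,-4.74) = (-4.7600,-4.4299)
  v6: (1-0.864)·(-1.3,-2.87) + 0.864·(-2.12,-5.01) = (-2.0085,-4.7190)
  v7: (1-0.864)·(3.26,-3.51) + 0.864·(1.84,-4.7) = (2.0331,-4.5382)
Shoelace sum Σ(x_i·y_{i+1} − x_{i+1}·y_i):
  i=1: 3.7570·4.7932 − -0.0452·1.0449 = +18.0555 (running +18.0555)
  i=2: -0.0452·3.2057 − -4.9343·4.7932 = +23.5063 (running +41.5618)
  i=3: -4.9343·-0.0783 − -5.4183·3.2057 = +17.7559 (running +59.3176)
  i=4: -5.4183·-4.4299 − -4.7600·-0.0783 = +23.6299 (running +82.9475)
  i=5: -4.7600·-4.7190 − -2.0085·-4.4299 = +13.5648 (running +96.5124)
  i=6: -2.0085·-4.5382 − 2.0331·-4.7190 = +18.7090 (running +115.2214)
  i=7: 2.0331·1.0449 − 3.7570·-4.5382 = +19.1744 (running +134.3958)
Area = |Σ|/2 = |134.3958|/2 = 67.1979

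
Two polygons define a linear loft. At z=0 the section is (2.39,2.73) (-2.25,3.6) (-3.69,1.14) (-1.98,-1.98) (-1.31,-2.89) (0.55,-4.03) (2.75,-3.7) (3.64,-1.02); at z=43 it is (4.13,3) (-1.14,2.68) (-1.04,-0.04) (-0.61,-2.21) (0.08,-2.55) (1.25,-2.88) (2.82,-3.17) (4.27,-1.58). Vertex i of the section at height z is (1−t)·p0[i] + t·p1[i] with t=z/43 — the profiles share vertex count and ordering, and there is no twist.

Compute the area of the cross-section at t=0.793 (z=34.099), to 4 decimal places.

Cross-section at t=0.793: each vertex is (1-t)·p0[i] + t·p1[i].
  v1: (1-0.793)·(2.39,2.73) + 0.793·(4.13,3) = (3.7698,2.9441)
  v2: (1-0.793)·(-2.25,3.6) + 0.793·(-1.14,2.68) = (-1.3698,2.8704)
  v3: (1-0.793)·(-3.69,1.14) + 0.793·(-1.04,-0.04) = (-1.5886,0.2043)
  v4: (1-0.793)·(-1.98,-1.98) + 0.793·(-0.61,-2.21) = (-0.8936,-2.1624)
  v5: (1-0.793)·(-1.31,-2.89) + 0.793·(0.08,-2.55) = (-0.2077,-2.6204)
  v6: (1-0.793)·(0.55,-4.03) + 0.793·(1.25,-2.88) = (1.1051,-3.1181)
  v7: (1-0.793)·(2.75,-3.7) + 0.793·(2.82,-3.17) = (2.8055,-3.2797)
  v8: (1-0.793)·(3.64,-1.02) + 0.793·(4.27,-1.58) = (4.1396,-1.4641)
Shoelace sum Σ(x_i·y_{i+1} − x_{i+1}·y_i):
  i=1: 3.7698·2.8704 − -1.3698·2.9441 = +14.8538 (running +14.8538)
  i=2: -1.3698·0.2043 − -1.5886·2.8704 = +4.2800 (running +19.1338)
  i=3: -1.5886·-2.1624 − -0.8936·0.2043 = +3.6176 (running +22.7514)
  i=4: -0.8936·-2.6204 − -0.2077·-2.1624 = +1.8924 (running +24.6438)
  i=5: -0.2077·-3.1181 − 1.1051·-2.6204 = +3.5435 (running +28.1873)
  i=6: 1.1051·-3.2797 − 2.8055·-3.1181 = +5.1233 (running +33.3106)
  i=7: 2.8055·-1.4641 − 4.1396·-3.2797 = +9.4692 (running +42.7798)
  i=8: 4.1396·2.9441 − 3.7698·-1.4641 = +17.7067 (running +60.4865)
Area = |Σ|/2 = |60.4865|/2 = 30.2432

Area at t=0.793: 30.2432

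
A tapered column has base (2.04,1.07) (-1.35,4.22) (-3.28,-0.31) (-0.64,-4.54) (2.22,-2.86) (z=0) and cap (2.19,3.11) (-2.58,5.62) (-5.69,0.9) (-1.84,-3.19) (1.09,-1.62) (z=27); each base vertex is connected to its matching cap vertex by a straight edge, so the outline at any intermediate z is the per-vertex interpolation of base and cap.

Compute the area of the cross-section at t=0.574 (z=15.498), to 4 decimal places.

Area at t=0.574: 36.4265

Cross-section at t=0.574: each vertex is (1-t)·p0[i] + t·p1[i].
  v1: (1-0.574)·(2.04,1.07) + 0.574·(2.19,3.11) = (2.1261,2.2410)
  v2: (1-0.574)·(-1.35,4.22) + 0.574·(-2.58,5.62) = (-2.0560,5.0236)
  v3: (1-0.574)·(-3.28,-0.31) + 0.574·(-5.69,0.9) = (-4.6633,0.3845)
  v4: (1-0.574)·(-0.64,-4.54) + 0.574·(-1.84,-3.19) = (-1.3288,-3.7651)
  v5: (1-0.574)·(2.22,-2.86) + 0.574·(1.09,-1.62) = (1.5714,-2.1482)
Shoelace sum Σ(x_i·y_{i+1} − x_{i+1}·y_i):
  i=1: 2.1261·5.0236 − -2.0560·2.2410 = +15.2881 (running +15.2881)
  i=2: -2.0560·0.3845 − -4.6633·5.0236 = +22.6361 (running +37.9243)
  i=3: -4.6633·-3.7651 − -1.3288·0.3845 = +18.0689 (running +55.9932)
  i=4: -1.3288·-2.1482 − 1.5714·-3.7651 = +8.7710 (running +64.7642)
  i=5: 1.5714·2.2410 − 2.1261·-2.1482 = +8.0888 (running +72.8529)
Area = |Σ|/2 = |72.8529|/2 = 36.4265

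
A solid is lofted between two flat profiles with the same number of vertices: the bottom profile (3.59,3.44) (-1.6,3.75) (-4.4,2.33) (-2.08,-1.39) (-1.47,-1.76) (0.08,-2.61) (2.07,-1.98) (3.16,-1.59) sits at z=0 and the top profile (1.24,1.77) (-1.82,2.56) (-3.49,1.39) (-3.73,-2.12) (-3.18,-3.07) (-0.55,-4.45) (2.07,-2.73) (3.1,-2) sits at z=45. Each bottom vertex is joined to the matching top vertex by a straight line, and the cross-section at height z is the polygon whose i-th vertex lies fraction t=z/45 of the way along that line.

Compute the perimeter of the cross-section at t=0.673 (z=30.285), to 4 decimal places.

Perimeter at t=0.673: 21.6756

Cross-section at t=0.673: each vertex is (1-t)·p0[i] + t·p1[i].
  v1: (1-0.673)·(3.59,3.44) + 0.673·(1.24,1.77) = (2.0084,2.3161)
  v2: (1-0.673)·(-1.6,3.75) + 0.673·(-1.82,2.56) = (-1.7481,2.9491)
  v3: (1-0.673)·(-4.4,2.33) + 0.673·(-3.49,1.39) = (-3.7876,1.6974)
  v4: (1-0.673)·(-2.08,-1.39) + 0.673·(-3.73,-2.12) = (-3.1905,-1.8813)
  v5: (1-0.673)·(-1.47,-1.76) + 0.673·(-3.18,-3.07) = (-2.6208,-2.6416)
  v6: (1-0.673)·(0.08,-2.61) + 0.673·(-0.55,-4.45) = (-0.3440,-3.8483)
  v7: (1-0.673)·(2.07,-1.98) + 0.673·(2.07,-2.73) = (2.0700,-2.4848)
  v8: (1-0.673)·(3.16,-1.59) + 0.673·(3.1,-2) = (3.1196,-1.8659)
Perimeter = Σ |v_{i+1} − v_i|:
  edge 1→2: √(-3.7565² + 0.6330²) = 3.8095 (running 3.8095)
  edge 2→3: √(-2.0395² + -1.2518²) = 2.3930 (running 6.2025)
  edge 3→4: √(0.5971² + -3.5787²) = 3.6281 (running 9.8306)
  edge 4→5: √(0.5696² + -0.7603²) = 0.9500 (running 10.7807)
  edge 5→6: √(2.2768² + -1.2067²) = 2.5768 (running 13.3575)
  edge 6→7: √(2.4140² + 1.3636²) = 2.7725 (running 16.1300)
  edge 7→8: √(1.0496² + 0.6188²) = 1.2185 (running 17.3485)
  edge 8→1: √(-1.1112² + 4.1820²) = 4.3271 (running 21.6756)
Perimeter = 21.6756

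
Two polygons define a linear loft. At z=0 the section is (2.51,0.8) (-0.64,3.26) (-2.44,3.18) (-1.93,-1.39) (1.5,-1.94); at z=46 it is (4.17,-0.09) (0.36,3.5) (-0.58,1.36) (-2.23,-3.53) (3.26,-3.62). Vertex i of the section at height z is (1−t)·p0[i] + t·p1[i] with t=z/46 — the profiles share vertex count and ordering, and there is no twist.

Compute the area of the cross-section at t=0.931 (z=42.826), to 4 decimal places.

Cross-section at t=0.931: each vertex is (1-t)·p0[i] + t·p1[i].
  v1: (1-0.931)·(2.51,0.8) + 0.931·(4.17,-0.09) = (4.0555,-0.0286)
  v2: (1-0.931)·(-0.64,3.26) + 0.931·(0.36,3.5) = (0.2910,3.4834)
  v3: (1-0.931)·(-2.44,3.18) + 0.931·(-0.58,1.36) = (-0.7083,1.4856)
  v4: (1-0.931)·(-1.93,-1.39) + 0.931·(-2.23,-3.53) = (-2.2093,-3.3823)
  v5: (1-0.931)·(1.5,-1.94) + 0.931·(3.26,-3.62) = (3.1386,-3.5041)
Shoelace sum Σ(x_i·y_{i+1} − x_{i+1}·y_i):
  i=1: 4.0555·3.4834 − 0.2910·-0.0286 = +14.1353 (running +14.1353)
  i=2: 0.2910·1.4856 − -0.7083·3.4834 = +2.8998 (running +17.0350)
  i=3: -0.7083·-3.3823 − -2.2093·1.4856 = +5.6779 (running +22.7130)
  i=4: -2.2093·-3.5041 − 3.1386·-3.3823 = +18.3572 (running +41.0702)
  i=5: 3.1386·-0.0286 − 4.0555·-3.5041 = +14.1209 (running +55.1911)
Area = |Σ|/2 = |55.1911|/2 = 27.5956

Area at t=0.931: 27.5956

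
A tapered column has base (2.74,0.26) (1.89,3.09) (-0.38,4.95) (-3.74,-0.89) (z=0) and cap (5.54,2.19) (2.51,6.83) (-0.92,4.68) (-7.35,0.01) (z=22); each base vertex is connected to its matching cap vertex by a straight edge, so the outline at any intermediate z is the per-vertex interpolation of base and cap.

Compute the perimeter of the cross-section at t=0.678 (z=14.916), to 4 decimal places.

Perimeter at t=0.678: 26.2567

Cross-section at t=0.678: each vertex is (1-t)·p0[i] + t·p1[i].
  v1: (1-0.678)·(2.74,0.26) + 0.678·(5.54,2.19) = (4.6384,1.5685)
  v2: (1-0.678)·(1.89,3.09) + 0.678·(2.51,6.83) = (2.3104,5.6257)
  v3: (1-0.678)·(-0.38,4.95) + 0.678·(-0.92,4.68) = (-0.7461,4.7669)
  v4: (1-0.678)·(-3.74,-0.89) + 0.678·(-7.35,0.01) = (-6.1876,-0.2798)
Perimeter = Σ |v_{i+1} − v_i|:
  edge 1→2: √(-2.3280² + 4.0572²) = 4.6777 (running 4.6777)
  edge 2→3: √(-3.0565² + -0.8588²) = 3.1748 (running 7.8525)
  edge 3→4: √(-5.4415² + -5.0467²) = 7.4215 (running 15.2740)
  edge 4→1: √(10.8260² + 1.8483²) = 10.9826 (running 26.2567)
Perimeter = 26.2567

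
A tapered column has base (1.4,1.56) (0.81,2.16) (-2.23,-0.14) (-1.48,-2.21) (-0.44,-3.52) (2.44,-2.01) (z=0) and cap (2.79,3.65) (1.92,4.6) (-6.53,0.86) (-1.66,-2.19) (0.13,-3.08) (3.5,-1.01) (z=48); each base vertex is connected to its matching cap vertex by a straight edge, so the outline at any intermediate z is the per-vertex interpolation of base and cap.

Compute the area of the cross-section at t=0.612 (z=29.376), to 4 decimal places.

Cross-section at t=0.612: each vertex is (1-t)·p0[i] + t·p1[i].
  v1: (1-0.612)·(1.4,1.56) + 0.612·(2.79,3.65) = (2.2507,2.8391)
  v2: (1-0.612)·(0.81,2.16) + 0.612·(1.92,4.6) = (1.4893,3.6533)
  v3: (1-0.612)·(-2.23,-0.14) + 0.612·(-6.53,0.86) = (-4.8616,0.4720)
  v4: (1-0.612)·(-1.48,-2.21) + 0.612·(-1.66,-2.19) = (-1.5902,-2.1978)
  v5: (1-0.612)·(-0.44,-3.52) + 0.612·(0.13,-3.08) = (-0.0912,-3.2507)
  v6: (1-0.612)·(2.44,-2.01) + 0.612·(3.5,-1.01) = (3.0887,-1.3980)
Shoelace sum Σ(x_i·y_{i+1} − x_{i+1}·y_i):
  i=1: 2.2507·3.6533 − 1.4893·2.8391 = +3.9941 (running +3.9941)
  i=2: 1.4893·0.4720 − -4.8616·3.6533 = +18.4637 (running +22.4578)
  i=3: -4.8616·-2.1978 − -1.5902·0.4720 = +11.4352 (running +33.8930)
  i=4: -1.5902·-3.2507 − -0.0912·-2.1978 = +4.9688 (running +38.8618)
  i=5: -0.0912·-1.3980 − 3.0887·-3.2507 = +10.1680 (running +49.0298)
  i=6: 3.0887·2.8391 − 2.2507·-1.3980 = +11.9156 (running +60.9454)
Area = |Σ|/2 = |60.9454|/2 = 30.4727

Area at t=0.612: 30.4727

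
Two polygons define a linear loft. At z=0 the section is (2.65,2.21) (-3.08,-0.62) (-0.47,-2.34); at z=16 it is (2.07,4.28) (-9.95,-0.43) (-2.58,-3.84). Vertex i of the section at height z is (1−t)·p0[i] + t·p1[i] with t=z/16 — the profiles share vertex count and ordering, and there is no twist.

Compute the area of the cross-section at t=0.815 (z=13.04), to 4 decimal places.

Cross-section at t=0.815: each vertex is (1-t)·p0[i] + t·p1[i].
  v1: (1-0.815)·(2.65,2.21) + 0.815·(2.07,4.28) = (2.1773,3.8971)
  v2: (1-0.815)·(-3.08,-0.62) + 0.815·(-9.95,-0.43) = (-8.6791,-0.4652)
  v3: (1-0.815)·(-0.47,-2.34) + 0.815·(-2.58,-3.84) = (-2.1896,-3.5625)
Shoelace sum Σ(x_i·y_{i+1} − x_{i+1}·y_i):
  i=1: 2.1773·-0.4652 − -8.6791·3.8971 = +32.8099 (running +32.8099)
  i=2: -8.6791·-3.5625 − -2.1896·-0.4652 = +29.9006 (running +62.7105)
  i=3: -2.1896·3.8971 − 2.1773·-3.5625 = -0.7765 (running +61.9340)
Area = |Σ|/2 = |61.9340|/2 = 30.9670

Area at t=0.815: 30.9670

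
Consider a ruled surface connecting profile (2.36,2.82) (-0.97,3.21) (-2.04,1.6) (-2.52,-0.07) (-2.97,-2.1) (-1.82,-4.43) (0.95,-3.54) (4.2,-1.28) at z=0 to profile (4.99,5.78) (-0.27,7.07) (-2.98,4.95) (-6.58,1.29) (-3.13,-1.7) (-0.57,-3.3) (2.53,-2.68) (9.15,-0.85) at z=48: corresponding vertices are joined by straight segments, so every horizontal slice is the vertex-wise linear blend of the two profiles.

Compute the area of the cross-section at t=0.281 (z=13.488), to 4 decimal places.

Area at t=0.281: 50.8780

Cross-section at t=0.281: each vertex is (1-t)·p0[i] + t·p1[i].
  v1: (1-0.281)·(2.36,2.82) + 0.281·(4.99,5.78) = (3.0990,3.6518)
  v2: (1-0.281)·(-0.97,3.21) + 0.281·(-0.27,7.07) = (-0.7733,4.2947)
  v3: (1-0.281)·(-2.04,1.6) + 0.281·(-2.98,4.95) = (-2.3041,2.5414)
  v4: (1-0.281)·(-2.52,-0.07) + 0.281·(-6.58,1.29) = (-3.6609,0.3122)
  v5: (1-0.281)·(-2.97,-2.1) + 0.281·(-3.13,-1.7) = (-3.0150,-1.9876)
  v6: (1-0.281)·(-1.82,-4.43) + 0.281·(-0.57,-3.3) = (-1.4688,-4.1125)
  v7: (1-0.281)·(0.95,-3.54) + 0.281·(2.53,-2.68) = (1.3940,-3.2983)
  v8: (1-0.281)·(4.2,-1.28) + 0.281·(9.15,-0.85) = (5.5910,-1.1592)
Shoelace sum Σ(x_i·y_{i+1} − x_{i+1}·y_i):
  i=1: 3.0990·4.2947 − -0.7733·3.6518 = +16.1332 (running +16.1332)
  i=2: -0.7733·2.5414 − -2.3041·4.2947 = +7.9303 (running +24.0635)
  i=3: -2.3041·0.3122 − -3.6609·2.5414 = +8.5843 (running +32.6477)
  i=4: -3.6609·-1.9876 − -3.0150·0.3122 = +8.2175 (running +40.8652)
  i=5: -3.0150·-4.1125 − -1.4688·-1.9876 = +9.4796 (running +50.3448)
  i=6: -1.4688·-3.2983 − 1.3940·-4.1125 = +10.5771 (running +60.9220)
  i=7: 1.3940·-1.1592 − 5.5910·-3.2983 = +16.8250 (running +77.7470)
  i=8: 5.5910·3.6518 − 3.0990·-1.1592 = +24.0091 (running +101.7561)
Area = |Σ|/2 = |101.7561|/2 = 50.8780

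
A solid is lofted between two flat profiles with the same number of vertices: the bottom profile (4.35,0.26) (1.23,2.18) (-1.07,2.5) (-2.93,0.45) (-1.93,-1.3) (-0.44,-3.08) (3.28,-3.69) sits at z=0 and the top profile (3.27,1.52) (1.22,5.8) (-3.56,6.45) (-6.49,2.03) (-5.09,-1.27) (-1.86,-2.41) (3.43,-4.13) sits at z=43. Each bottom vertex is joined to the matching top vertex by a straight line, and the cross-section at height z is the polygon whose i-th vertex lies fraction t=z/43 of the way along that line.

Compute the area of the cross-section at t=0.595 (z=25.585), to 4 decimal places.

Area at t=0.595: 52.6338

Cross-section at t=0.595: each vertex is (1-t)·p0[i] + t·p1[i].
  v1: (1-0.595)·(4.35,0.26) + 0.595·(3.27,1.52) = (3.7074,1.0097)
  v2: (1-0.595)·(1.23,2.18) + 0.595·(1.22,5.8) = (1.2241,4.3339)
  v3: (1-0.595)·(-1.07,2.5) + 0.595·(-3.56,6.45) = (-2.5515,4.8502)
  v4: (1-0.595)·(-2.93,0.45) + 0.595·(-6.49,2.03) = (-5.0482,1.3901)
  v5: (1-0.595)·(-1.93,-1.3) + 0.595·(-5.09,-1.27) = (-3.8102,-1.2822)
  v6: (1-0.595)·(-0.44,-3.08) + 0.595·(-1.86,-2.41) = (-1.2849,-2.6814)
  v7: (1-0.595)·(3.28,-3.69) + 0.595·(3.43,-4.13) = (3.3693,-3.9518)
Shoelace sum Σ(x_i·y_{i+1} − x_{i+1}·y_i):
  i=1: 3.7074·4.3339 − 1.2241·1.0097 = +14.8316 (running +14.8316)
  i=2: 1.2241·4.8502 − -2.5515·4.3339 = +16.9951 (running +31.8267)
  i=3: -2.5515·1.3901 − -5.0482·4.8502 = +20.9381 (running +52.7648)
  i=4: -5.0482·-1.2822 − -3.8102·1.3901 = +11.7691 (running +64.5339)
  i=5: -3.8102·-2.6814 − -1.2849·-1.2822 = +8.5690 (running +73.1030)
  i=6: -1.2849·-3.9518 − 3.3693·-2.6814 = +14.1118 (running +87.2148)
  i=7: 3.3693·1.0097 − 3.7074·-3.9518 = +18.0528 (running +105.2676)
Area = |Σ|/2 = |105.2676|/2 = 52.6338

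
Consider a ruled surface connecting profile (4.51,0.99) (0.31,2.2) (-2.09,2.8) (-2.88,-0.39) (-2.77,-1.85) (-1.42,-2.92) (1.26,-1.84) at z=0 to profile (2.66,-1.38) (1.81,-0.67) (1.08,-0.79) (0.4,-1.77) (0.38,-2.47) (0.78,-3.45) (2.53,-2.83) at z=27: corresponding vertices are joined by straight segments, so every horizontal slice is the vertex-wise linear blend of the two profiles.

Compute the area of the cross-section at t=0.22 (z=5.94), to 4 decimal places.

Area at t=0.22: 18.9857

Cross-section at t=0.22: each vertex is (1-t)·p0[i] + t·p1[i].
  v1: (1-0.22)·(4.51,0.99) + 0.22·(2.66,-1.38) = (4.1030,0.4686)
  v2: (1-0.22)·(0.31,2.2) + 0.22·(1.81,-0.67) = (0.6400,1.5686)
  v3: (1-0.22)·(-2.09,2.8) + 0.22·(1.08,-0.79) = (-1.3926,2.0102)
  v4: (1-0.22)·(-2.88,-0.39) + 0.22·(0.4,-1.77) = (-2.1584,-0.6936)
  v5: (1-0.22)·(-2.77,-1.85) + 0.22·(0.38,-2.47) = (-2.0770,-1.9864)
  v6: (1-0.22)·(-1.42,-2.92) + 0.22·(0.78,-3.45) = (-0.9360,-3.0366)
  v7: (1-0.22)·(1.26,-1.84) + 0.22·(2.53,-2.83) = (1.5394,-2.0578)
Shoelace sum Σ(x_i·y_{i+1} − x_{i+1}·y_i):
  i=1: 4.1030·1.5686 − 0.6400·0.4686 = +6.1361 (running +6.1361)
  i=2: 0.6400·2.0102 − -1.3926·1.5686 = +3.4710 (running +9.6070)
  i=3: -1.3926·-0.6936 − -2.1584·2.0102 = +5.3047 (running +14.9117)
  i=4: -2.1584·-1.9864 − -2.0770·-0.6936 = +2.8468 (running +17.7586)
  i=5: -2.0770·-3.0366 − -0.9360·-1.9864 = +4.4477 (running +22.2063)
  i=6: -0.9360·-2.0578 − 1.5394·-3.0366 = +6.6006 (running +28.8070)
  i=7: 1.5394·0.4686 − 4.1030·-2.0578 = +9.1645 (running +37.9715)
Area = |Σ|/2 = |37.9715|/2 = 18.9857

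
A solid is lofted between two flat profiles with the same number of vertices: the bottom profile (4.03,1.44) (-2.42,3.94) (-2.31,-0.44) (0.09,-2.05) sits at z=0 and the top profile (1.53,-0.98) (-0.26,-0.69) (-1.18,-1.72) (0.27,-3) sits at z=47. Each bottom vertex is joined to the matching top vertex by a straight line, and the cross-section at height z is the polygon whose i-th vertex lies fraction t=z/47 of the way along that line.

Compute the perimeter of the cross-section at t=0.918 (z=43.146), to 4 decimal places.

Cross-section at t=0.918: each vertex is (1-t)·p0[i] + t·p1[i].
  v1: (1-0.918)·(4.03,1.44) + 0.918·(1.53,-0.98) = (1.7350,-0.7816)
  v2: (1-0.918)·(-2.42,3.94) + 0.918·(-0.26,-0.69) = (-0.4371,-0.3103)
  v3: (1-0.918)·(-2.31,-0.44) + 0.918·(-1.18,-1.72) = (-1.2727,-1.6150)
  v4: (1-0.918)·(0.09,-2.05) + 0.918·(0.27,-3) = (0.2552,-2.9221)
Perimeter = Σ |v_{i+1} − v_i|:
  edge 1→2: √(-2.1721² + 0.4712²) = 2.2226 (running 2.2226)
  edge 2→3: √(-0.8355² + -1.3047²) = 1.5493 (running 3.7720)
  edge 3→4: √(1.5279² + -1.3071²) = 2.0107 (running 5.7827)
  edge 4→1: √(1.4798² + 2.1405²) = 2.6022 (running 8.3849)
Perimeter = 8.3849

Perimeter at t=0.918: 8.3849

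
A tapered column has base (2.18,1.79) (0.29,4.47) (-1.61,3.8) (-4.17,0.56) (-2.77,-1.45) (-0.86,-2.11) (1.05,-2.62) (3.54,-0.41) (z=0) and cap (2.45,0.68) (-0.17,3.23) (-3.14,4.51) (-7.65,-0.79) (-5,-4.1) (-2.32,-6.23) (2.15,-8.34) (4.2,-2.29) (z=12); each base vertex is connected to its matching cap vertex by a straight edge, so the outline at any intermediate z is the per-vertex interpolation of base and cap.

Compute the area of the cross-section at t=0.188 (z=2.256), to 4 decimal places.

Area at t=0.188: 40.8125

Cross-section at t=0.188: each vertex is (1-t)·p0[i] + t·p1[i].
  v1: (1-0.188)·(2.18,1.79) + 0.188·(2.45,0.68) = (2.2308,1.5813)
  v2: (1-0.188)·(0.29,4.47) + 0.188·(-0.17,3.23) = (0.2035,4.2369)
  v3: (1-0.188)·(-1.61,3.8) + 0.188·(-3.14,4.51) = (-1.8976,3.9335)
  v4: (1-0.188)·(-4.17,0.56) + 0.188·(-7.65,-0.79) = (-4.8242,0.3062)
  v5: (1-0.188)·(-2.77,-1.45) + 0.188·(-5,-4.1) = (-3.1892,-1.9482)
  v6: (1-0.188)·(-0.86,-2.11) + 0.188·(-2.32,-6.23) = (-1.1345,-2.8846)
  v7: (1-0.188)·(1.05,-2.62) + 0.188·(2.15,-8.34) = (1.2568,-3.6954)
  v8: (1-0.188)·(3.54,-0.41) + 0.188·(4.2,-2.29) = (3.6641,-0.7634)
Shoelace sum Σ(x_i·y_{i+1} − x_{i+1}·y_i):
  i=1: 2.2308·4.2369 − 0.2035·1.5813 = +9.1296 (running +9.1296)
  i=2: 0.2035·3.9335 − -1.8976·4.2369 = +8.8406 (running +17.9702)
  i=3: -1.8976·0.3062 − -4.8242·3.9335 = +18.3950 (running +36.3652)
  i=4: -4.8242·-1.9482 − -3.1892·0.3062 = +10.3751 (running +46.7404)
  i=5: -3.1892·-2.8846 − -1.1345·-1.9482 = +6.9894 (running +53.7297)
  i=6: -1.1345·-3.6954 − 1.2568·-2.8846 = +7.8176 (running +61.5474)
  i=7: 1.2568·-0.7634 − 3.6641·-3.6954 = +12.5806 (running +74.1280)
  i=8: 3.6641·1.5813 − 2.2308·-0.7634 = +7.4971 (running +81.6251)
Area = |Σ|/2 = |81.6251|/2 = 40.8125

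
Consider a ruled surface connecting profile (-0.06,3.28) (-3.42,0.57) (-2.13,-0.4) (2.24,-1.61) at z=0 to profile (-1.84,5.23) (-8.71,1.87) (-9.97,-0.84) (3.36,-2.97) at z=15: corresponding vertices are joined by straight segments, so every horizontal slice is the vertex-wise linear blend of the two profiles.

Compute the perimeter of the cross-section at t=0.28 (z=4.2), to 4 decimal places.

Cross-section at t=0.28: each vertex is (1-t)·p0[i] + t·p1[i].
  v1: (1-0.28)·(-0.06,3.28) + 0.28·(-1.84,5.23) = (-0.5584,3.8260)
  v2: (1-0.28)·(-3.42,0.57) + 0.28·(-8.71,1.87) = (-4.9012,0.9340)
  v3: (1-0.28)·(-2.13,-0.4) + 0.28·(-9.97,-0.84) = (-4.3252,-0.5232)
  v4: (1-0.28)·(2.24,-1.61) + 0.28·(3.36,-2.97) = (2.5536,-1.9908)
Perimeter = Σ |v_{i+1} − v_i|:
  edge 1→2: √(-4.3428² + -2.8920²) = 5.2176 (running 5.2176)
  edge 2→3: √(0.5760² + -1.4572²) = 1.5669 (running 6.7845)
  edge 3→4: √(6.8788² + -1.4676²) = 7.0336 (running 13.8181)
  edge 4→1: √(-3.1120² + 5.8168²) = 6.5969 (running 20.4151)
Perimeter = 20.4151

Perimeter at t=0.28: 20.4151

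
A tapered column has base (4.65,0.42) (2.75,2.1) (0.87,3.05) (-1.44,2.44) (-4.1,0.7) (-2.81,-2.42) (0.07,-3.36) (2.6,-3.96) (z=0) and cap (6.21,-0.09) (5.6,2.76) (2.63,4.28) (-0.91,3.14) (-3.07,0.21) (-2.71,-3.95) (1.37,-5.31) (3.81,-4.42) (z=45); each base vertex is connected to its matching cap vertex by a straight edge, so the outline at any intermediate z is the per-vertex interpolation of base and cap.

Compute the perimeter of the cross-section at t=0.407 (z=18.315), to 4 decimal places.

Perimeter at t=0.407: 25.9864

Cross-section at t=0.407: each vertex is (1-t)·p0[i] + t·p1[i].
  v1: (1-0.407)·(4.65,0.42) + 0.407·(6.21,-0.09) = (5.2849,0.2124)
  v2: (1-0.407)·(2.75,2.1) + 0.407·(5.6,2.76) = (3.9099,2.3686)
  v3: (1-0.407)·(0.87,3.05) + 0.407·(2.63,4.28) = (1.5863,3.5506)
  v4: (1-0.407)·(-1.44,2.44) + 0.407·(-0.91,3.14) = (-1.2243,2.7249)
  v5: (1-0.407)·(-4.1,0.7) + 0.407·(-3.07,0.21) = (-3.6808,0.5006)
  v6: (1-0.407)·(-2.81,-2.42) + 0.407·(-2.71,-3.95) = (-2.7693,-3.0427)
  v7: (1-0.407)·(0.07,-3.36) + 0.407·(1.37,-5.31) = (0.5991,-4.1536)
  v8: (1-0.407)·(2.6,-3.96) + 0.407·(3.81,-4.42) = (3.0925,-4.1472)
Perimeter = Σ |v_{i+1} − v_i|:
  edge 1→2: √(-1.3750² + 2.1562²) = 2.5573 (running 2.5573)
  edge 2→3: √(-2.3236² + 1.1820²) = 2.6070 (running 5.1643)
  edge 3→4: √(-2.8106² + -0.8257²) = 2.9294 (running 8.0937)
  edge 4→5: √(-2.4565² + -2.2243²) = 3.3139 (running 11.4076)
  edge 5→6: √(0.9115² + -3.5433²) = 3.6586 (running 15.0662)
  edge 6→7: √(3.3684² + -1.1109²) = 3.5469 (running 18.6131)
  edge 7→8: √(2.4934² + 0.0064²) = 2.4934 (running 21.1065)
  edge 8→1: √(2.1924² + 4.3597²) = 4.8799 (running 25.9864)
Perimeter = 25.9864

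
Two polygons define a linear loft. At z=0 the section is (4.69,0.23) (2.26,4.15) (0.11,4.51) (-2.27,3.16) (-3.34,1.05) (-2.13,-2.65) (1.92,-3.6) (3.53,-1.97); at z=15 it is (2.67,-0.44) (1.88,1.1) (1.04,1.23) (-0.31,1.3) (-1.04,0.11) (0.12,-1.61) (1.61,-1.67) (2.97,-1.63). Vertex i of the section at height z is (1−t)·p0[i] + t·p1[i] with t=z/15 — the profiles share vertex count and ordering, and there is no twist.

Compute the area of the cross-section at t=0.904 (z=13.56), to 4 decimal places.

Cross-section at t=0.904: each vertex is (1-t)·p0[i] + t·p1[i].
  v1: (1-0.904)·(4.69,0.23) + 0.904·(2.67,-0.44) = (2.8639,-0.3757)
  v2: (1-0.904)·(2.26,4.15) + 0.904·(1.88,1.1) = (1.9165,1.3928)
  v3: (1-0.904)·(0.11,4.51) + 0.904·(1.04,1.23) = (0.9507,1.5449)
  v4: (1-0.904)·(-2.27,3.16) + 0.904·(-0.31,1.3) = (-0.4982,1.4786)
  v5: (1-0.904)·(-3.34,1.05) + 0.904·(-1.04,0.11) = (-1.2608,0.2002)
  v6: (1-0.904)·(-2.13,-2.65) + 0.904·(0.12,-1.61) = (-0.0960,-1.7098)
  v7: (1-0.904)·(1.92,-3.6) + 0.904·(1.61,-1.67) = (1.6398,-1.8553)
  v8: (1-0.904)·(3.53,-1.97) + 0.904·(2.97,-1.63) = (3.0238,-1.6626)
Shoelace sum Σ(x_i·y_{i+1} − x_{i+1}·y_i):
  i=1: 2.8639·1.3928 − 1.9165·-0.3757 = +4.7089 (running +4.7089)
  i=2: 1.9165·1.5449 − 0.9507·1.3928 = +1.6366 (running +6.3454)
  i=3: 0.9507·1.4786 − -0.4982·1.5449 = +2.1753 (running +8.5207)
  i=4: -0.4982·0.2002 − -1.2608·1.4786 = +1.7644 (running +10.2851)
  i=5: -1.2608·-1.7098 − -0.0960·0.2002 = +2.1750 (running +12.4601)
  i=6: -0.0960·-1.8553 − 1.6398·-1.7098 = +2.9818 (running +15.4420)
  i=7: 1.6398·-1.6626 − 3.0238·-1.8553 = +2.8836 (running +18.3255)
  i=8: 3.0238·-0.3757 − 2.8639·-1.6626 = +3.6257 (running +21.9512)
Area = |Σ|/2 = |21.9512|/2 = 10.9756

Area at t=0.904: 10.9756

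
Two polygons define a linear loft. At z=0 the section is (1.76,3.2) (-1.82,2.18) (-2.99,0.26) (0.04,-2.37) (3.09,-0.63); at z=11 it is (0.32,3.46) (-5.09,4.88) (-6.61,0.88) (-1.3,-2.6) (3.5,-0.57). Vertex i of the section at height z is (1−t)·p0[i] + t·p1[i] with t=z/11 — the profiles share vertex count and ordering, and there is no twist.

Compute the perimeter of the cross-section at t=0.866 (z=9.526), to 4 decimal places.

Perimeter at t=0.866: 25.2556

Cross-section at t=0.866: each vertex is (1-t)·p0[i] + t·p1[i].
  v1: (1-0.866)·(1.76,3.2) + 0.866·(0.32,3.46) = (0.5130,3.4252)
  v2: (1-0.866)·(-1.82,2.18) + 0.866·(-5.09,4.88) = (-4.6518,4.5182)
  v3: (1-0.866)·(-2.99,0.26) + 0.866·(-6.61,0.88) = (-6.1249,0.7969)
  v4: (1-0.866)·(0.04,-2.37) + 0.866·(-1.3,-2.6) = (-1.1204,-2.5692)
  v5: (1-0.866)·(3.09,-0.63) + 0.866·(3.5,-0.57) = (3.4451,-0.5780)
Perimeter = Σ |v_{i+1} − v_i|:
  edge 1→2: √(-5.1648² + 1.0930²) = 5.2792 (running 5.2792)
  edge 2→3: √(-1.4731² + -3.7213²) = 4.0022 (running 9.2814)
  edge 3→4: √(5.0045² + -3.3661²) = 6.0312 (running 15.3126)
  edge 4→5: √(4.5655² + 1.9911²) = 4.9808 (running 20.2934)
  edge 5→1: √(-2.9321² + 4.0032²) = 4.9621 (running 25.2556)
Perimeter = 25.2556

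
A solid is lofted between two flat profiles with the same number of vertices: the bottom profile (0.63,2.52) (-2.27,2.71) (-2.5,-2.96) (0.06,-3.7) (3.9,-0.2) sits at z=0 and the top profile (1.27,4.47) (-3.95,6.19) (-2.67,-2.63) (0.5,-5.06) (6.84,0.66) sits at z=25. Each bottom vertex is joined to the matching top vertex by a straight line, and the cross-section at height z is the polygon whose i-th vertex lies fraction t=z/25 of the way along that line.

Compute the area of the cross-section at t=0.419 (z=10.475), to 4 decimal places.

Cross-section at t=0.419: each vertex is (1-t)·p0[i] + t·p1[i].
  v1: (1-0.419)·(0.63,2.52) + 0.419·(1.27,4.47) = (0.8982,3.3370)
  v2: (1-0.419)·(-2.27,2.71) + 0.419·(-3.95,6.19) = (-2.9739,4.1681)
  v3: (1-0.419)·(-2.5,-2.96) + 0.419·(-2.67,-2.63) = (-2.5712,-2.8217)
  v4: (1-0.419)·(0.06,-3.7) + 0.419·(0.5,-5.06) = (0.2444,-4.2698)
  v5: (1-0.419)·(3.9,-0.2) + 0.419·(6.84,0.66) = (5.1319,0.1603)
Shoelace sum Σ(x_i·y_{i+1} − x_{i+1}·y_i):
  i=1: 0.8982·4.1681 − -2.9739·3.3370 = +13.6678 (running +13.6678)
  i=2: -2.9739·-2.8217 − -2.5712·4.1681 = +19.1088 (running +32.7766)
  i=3: -2.5712·-4.2698 − 0.2444·-2.8217 = +11.6683 (running +44.4448)
  i=4: 0.2444·0.1603 − 5.1319·-4.2698 = +21.9514 (running +66.3962)
  i=5: 5.1319·3.3370 − 0.8982·0.1603 = +16.9813 (running +83.3775)
Area = |Σ|/2 = |83.3775|/2 = 41.6887

Area at t=0.419: 41.6887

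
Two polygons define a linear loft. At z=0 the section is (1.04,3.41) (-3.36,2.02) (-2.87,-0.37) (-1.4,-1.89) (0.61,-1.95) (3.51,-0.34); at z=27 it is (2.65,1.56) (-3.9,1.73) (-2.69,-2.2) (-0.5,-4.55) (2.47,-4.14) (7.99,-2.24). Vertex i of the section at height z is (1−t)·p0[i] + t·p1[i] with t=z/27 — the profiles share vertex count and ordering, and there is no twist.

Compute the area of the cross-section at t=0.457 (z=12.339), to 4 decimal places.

Cross-section at t=0.457: each vertex is (1-t)·p0[i] + t·p1[i].
  v1: (1-0.457)·(1.04,3.41) + 0.457·(2.65,1.56) = (1.7758,2.5645)
  v2: (1-0.457)·(-3.36,2.02) + 0.457·(-3.9,1.73) = (-3.6068,1.8875)
  v3: (1-0.457)·(-2.87,-0.37) + 0.457·(-2.69,-2.2) = (-2.7877,-1.2063)
  v4: (1-0.457)·(-1.4,-1.89) + 0.457·(-0.5,-4.55) = (-0.9887,-3.1056)
  v5: (1-0.457)·(0.61,-1.95) + 0.457·(2.47,-4.14) = (1.4600,-2.9508)
  v6: (1-0.457)·(3.51,-0.34) + 0.457·(7.99,-2.24) = (5.5574,-1.2083)
Shoelace sum Σ(x_i·y_{i+1} − x_{i+1}·y_i):
  i=1: 1.7758·1.8875 − -3.6068·2.5645 = +12.6015 (running +12.6015)
  i=2: -3.6068·-1.2063 − -2.7877·1.8875 = +9.6127 (running +22.2142)
  i=3: -2.7877·-3.1056 − -0.9887·-1.2063 = +7.4650 (running +29.6791)
  i=4: -0.9887·-2.9508 − 1.4600·-3.1056 = +7.4518 (running +37.1309)
  i=5: 1.4600·-1.2083 − 5.5574·-2.9508 = +14.6347 (running +51.7656)
  i=6: 5.5574·2.5645 − 1.7758·-1.2083 = +16.3978 (running +68.1634)
Area = |Σ|/2 = |68.1634|/2 = 34.0817

Area at t=0.457: 34.0817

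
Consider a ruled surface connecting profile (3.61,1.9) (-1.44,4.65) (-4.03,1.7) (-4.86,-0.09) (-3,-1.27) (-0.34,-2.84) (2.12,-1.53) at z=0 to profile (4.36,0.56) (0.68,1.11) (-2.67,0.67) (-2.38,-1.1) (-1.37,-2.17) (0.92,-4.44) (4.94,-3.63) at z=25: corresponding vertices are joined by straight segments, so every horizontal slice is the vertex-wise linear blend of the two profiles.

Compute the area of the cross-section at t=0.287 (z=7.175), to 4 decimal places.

Area at t=0.287: 35.2046

Cross-section at t=0.287: each vertex is (1-t)·p0[i] + t·p1[i].
  v1: (1-0.287)·(3.61,1.9) + 0.287·(4.36,0.56) = (3.8253,1.5154)
  v2: (1-0.287)·(-1.44,4.65) + 0.287·(0.68,1.11) = (-0.8316,3.6340)
  v3: (1-0.287)·(-4.03,1.7) + 0.287·(-2.67,0.67) = (-3.6397,1.4044)
  v4: (1-0.287)·(-4.86,-0.09) + 0.287·(-2.38,-1.1) = (-4.1482,-0.3799)
  v5: (1-0.287)·(-3,-1.27) + 0.287·(-1.37,-2.17) = (-2.5322,-1.5283)
  v6: (1-0.287)·(-0.34,-2.84) + 0.287·(0.92,-4.44) = (0.0216,-3.2992)
  v7: (1-0.287)·(2.12,-1.53) + 0.287·(4.94,-3.63) = (2.9293,-2.1327)
Shoelace sum Σ(x_i·y_{i+1} − x_{i+1}·y_i):
  i=1: 3.8253·3.6340 − -0.8316·1.5154 = +15.1612 (running +15.1612)
  i=2: -0.8316·1.4044 − -3.6397·3.6340 = +12.0588 (running +27.2200)
  i=3: -3.6397·-0.3799 − -4.1482·1.4044 = +7.2084 (running +34.4284)
  i=4: -4.1482·-1.5283 − -2.5322·-0.3799 = +5.3779 (running +39.8062)
  i=5: -2.5322·-3.2992 − 0.0216·-1.5283 = +8.3872 (running +48.1935)
  i=6: 0.0216·-2.1327 − 2.9293·-3.2992 = +9.6184 (running +57.8118)
  i=7: 2.9293·1.5154 − 3.8253·-2.1327 = +12.5973 (running +70.4091)
Area = |Σ|/2 = |70.4091|/2 = 35.2046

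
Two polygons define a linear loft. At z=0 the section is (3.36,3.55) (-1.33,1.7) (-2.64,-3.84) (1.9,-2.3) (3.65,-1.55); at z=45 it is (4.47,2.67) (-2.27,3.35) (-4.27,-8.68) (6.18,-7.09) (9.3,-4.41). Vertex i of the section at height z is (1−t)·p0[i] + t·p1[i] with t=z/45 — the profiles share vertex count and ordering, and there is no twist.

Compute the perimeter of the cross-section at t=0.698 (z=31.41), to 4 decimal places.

Cross-section at t=0.698: each vertex is (1-t)·p0[i] + t·p1[i].
  v1: (1-0.698)·(3.36,3.55) + 0.698·(4.47,2.67) = (4.1348,2.9358)
  v2: (1-0.698)·(-1.33,1.7) + 0.698·(-2.27,3.35) = (-1.9861,2.8517)
  v3: (1-0.698)·(-2.64,-3.84) + 0.698·(-4.27,-8.68) = (-3.7777,-7.2183)
  v4: (1-0.698)·(1.9,-2.3) + 0.698·(6.18,-7.09) = (4.8874,-5.6434)
  v5: (1-0.698)·(3.65,-1.55) + 0.698·(9.3,-4.41) = (7.5937,-3.5463)
Perimeter = Σ |v_{i+1} − v_i|:
  edge 1→2: √(-6.1209² + -0.0841²) = 6.1215 (running 6.1215)
  edge 2→3: √(-1.7916² + -10.0700²) = 10.2282 (running 16.3496)
  edge 3→4: √(8.6652² + 1.5749²) = 8.8071 (running 25.1568)
  edge 4→5: √(2.7063² + 2.0971²) = 3.4237 (running 28.5805)
  edge 5→1: √(-3.4589² + 6.4820²) = 7.3472 (running 35.9277)
Perimeter = 35.9277

Perimeter at t=0.698: 35.9277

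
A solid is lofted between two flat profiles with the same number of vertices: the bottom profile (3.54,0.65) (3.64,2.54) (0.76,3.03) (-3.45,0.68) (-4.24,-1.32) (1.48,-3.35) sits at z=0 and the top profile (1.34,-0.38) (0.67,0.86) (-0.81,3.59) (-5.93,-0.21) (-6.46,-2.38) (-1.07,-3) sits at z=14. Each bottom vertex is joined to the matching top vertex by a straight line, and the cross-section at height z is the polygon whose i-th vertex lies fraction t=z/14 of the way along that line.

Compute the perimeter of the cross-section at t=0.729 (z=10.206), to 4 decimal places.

Cross-section at t=0.729: each vertex is (1-t)·p0[i] + t·p1[i].
  v1: (1-0.729)·(3.54,0.65) + 0.729·(1.34,-0.38) = (1.9362,-0.1009)
  v2: (1-0.729)·(3.64,2.54) + 0.729·(0.67,0.86) = (1.4749,1.3153)
  v3: (1-0.729)·(0.76,3.03) + 0.729·(-0.81,3.59) = (-0.3845,3.4382)
  v4: (1-0.729)·(-3.45,0.68) + 0.729·(-5.93,-0.21) = (-5.2579,0.0312)
  v5: (1-0.729)·(-4.24,-1.32) + 0.729·(-6.46,-2.38) = (-5.8584,-2.0927)
  v6: (1-0.729)·(1.48,-3.35) + 0.729·(-1.07,-3) = (-0.3789,-3.0949)
Perimeter = Σ |v_{i+1} − v_i|:
  edge 1→2: √(-0.4613² + 1.4162²) = 1.4894 (running 1.4894)
  edge 2→3: √(-1.8594² + 2.1230²) = 2.8221 (running 4.3115)
  edge 3→4: √(-4.8734² + -3.4070²) = 5.9463 (running 10.2578)
  edge 4→5: √(-0.6005² + -2.1239²) = 2.2072 (running 12.4649)
  edge 5→6: √(5.4794² + -1.0021²) = 5.5703 (running 18.0353)
  edge 6→1: √(2.3152² + 2.9940²) = 3.7847 (running 21.8199)
Perimeter = 21.8199

Perimeter at t=0.729: 21.8199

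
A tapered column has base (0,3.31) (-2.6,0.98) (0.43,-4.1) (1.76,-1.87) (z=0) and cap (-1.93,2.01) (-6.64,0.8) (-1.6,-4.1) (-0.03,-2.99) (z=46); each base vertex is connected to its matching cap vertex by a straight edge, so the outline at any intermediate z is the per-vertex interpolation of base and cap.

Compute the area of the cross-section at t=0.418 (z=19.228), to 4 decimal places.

Cross-section at t=0.418: each vertex is (1-t)·p0[i] + t·p1[i].
  v1: (1-0.418)·(0,3.31) + 0.418·(-1.93,2.01) = (-0.8067,2.7666)
  v2: (1-0.418)·(-2.6,0.98) + 0.418·(-6.64,0.8) = (-4.2887,0.9048)
  v3: (1-0.418)·(0.43,-4.1) + 0.418·(-1.6,-4.1) = (-0.4185,-4.1000)
  v4: (1-0.418)·(1.76,-1.87) + 0.418·(-0.03,-2.99) = (1.0118,-2.3382)
Shoelace sum Σ(x_i·y_{i+1} − x_{i+1}·y_i):
  i=1: -0.8067·0.9048 − -4.2887·2.7666 = +11.1353 (running +11.1353)
  i=2: -4.2887·-4.1000 − -0.4185·0.9048 = +17.9624 (running +29.0977)
  i=3: -0.4185·-2.3382 − 1.0118·-4.1000 = +5.1269 (running +34.2246)
  i=4: 1.0118·2.7666 − -0.8067·-2.3382 = +0.9129 (running +35.1375)
Area = |Σ|/2 = |35.1375|/2 = 17.5688

Area at t=0.418: 17.5688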